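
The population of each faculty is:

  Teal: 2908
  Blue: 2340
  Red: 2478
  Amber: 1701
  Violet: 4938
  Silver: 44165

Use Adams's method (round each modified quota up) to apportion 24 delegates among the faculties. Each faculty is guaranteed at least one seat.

Standard divisor 58530/24 ≈ 2438.75; standard quotas: Teal 1.192, Blue 0.960, Red 1.016, Amber 0.697, Violet 2.025, Silver 18.110.
Rounding up gives 2, 1, 2, 1, 3, 19 = 28 seats, so the divisor must be adjusted.
With modified divisor 2700: modified quotas Teal 1.077, Blue 0.867, Red 0.918, Amber 0.630, Violet 1.829, Silver 16.357.
Rounding up: Teal 2, Blue 1, Red 1, Amber 1, Violet 2, Silver 17 (total 24).

Teal: 2, Blue: 1, Red: 1, Amber: 1, Violet: 2, Silver: 17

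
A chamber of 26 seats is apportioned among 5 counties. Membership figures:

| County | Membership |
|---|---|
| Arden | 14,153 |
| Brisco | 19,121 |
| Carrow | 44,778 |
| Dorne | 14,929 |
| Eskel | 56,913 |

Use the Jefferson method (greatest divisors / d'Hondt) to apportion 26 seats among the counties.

Standard divisor 149894/26 ≈ 5765.154; standard quotas: Arden 2.455, Brisco 3.317, Carrow 7.767, Dorne 2.590, Eskel 9.872.
Rounding down gives 2, 3, 7, 2, 9 = 23 seats, so the divisor must be adjusted.
With modified divisor 5100: modified quotas Arden 2.775, Brisco 3.749, Carrow 8.780, Dorne 2.927, Eskel 11.159.
Rounding down: Arden 2, Brisco 3, Carrow 8, Dorne 2, Eskel 11 (total 26).

Arden: 2, Brisco: 3, Carrow: 8, Dorne: 2, Eskel: 11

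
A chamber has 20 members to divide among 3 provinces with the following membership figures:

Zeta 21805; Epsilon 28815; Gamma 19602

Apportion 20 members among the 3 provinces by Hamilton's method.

Zeta: 6, Epsilon: 8, Gamma: 6

Total 70222; standard divisor 70222/20 ≈ 3511.1.
Standard quotas: Zeta 6.2103, Epsilon 8.2068, Gamma 5.5829.
Lower quotas: Zeta 6, Epsilon 8, Gamma 5 (sum 19, leaving 1 seat).
Remainders in descending order: Gamma 0.5829, Zeta 0.2103, Epsilon 0.2068.
The surplus seat goes to Gamma.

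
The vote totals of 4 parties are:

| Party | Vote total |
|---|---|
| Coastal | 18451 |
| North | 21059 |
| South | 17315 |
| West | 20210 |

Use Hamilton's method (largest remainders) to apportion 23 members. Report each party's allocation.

The standard divisor is 77035/23 ≈ 3349.348.
Standard quotas: Coastal 5.5088, North 6.2875, South 5.1697, West 6.0340.
Lower quotas: Coastal 5, North 6, South 5, West 6 (sum 22, leaving 1 seat).
Remainders in descending order: Coastal 0.5088, North 0.2875, South 0.1697, West 0.0340.
The surplus seat goes to Coastal.

Coastal 6; North 6; South 5; West 6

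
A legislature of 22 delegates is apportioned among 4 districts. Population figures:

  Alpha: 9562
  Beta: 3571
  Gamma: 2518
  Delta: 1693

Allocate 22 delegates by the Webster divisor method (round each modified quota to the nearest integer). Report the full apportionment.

Alpha=12; Beta=5; Gamma=3; Delta=2

Standard divisor 17344/22 ≈ 788.364; standard quotas: Alpha 12.129, Beta 4.530, Gamma 3.194, Delta 2.147.
Rounding to the nearest integer gives Alpha 12, Beta 5, Gamma 3, Delta 2 — total 22, matching the house size, so no adjustment is needed.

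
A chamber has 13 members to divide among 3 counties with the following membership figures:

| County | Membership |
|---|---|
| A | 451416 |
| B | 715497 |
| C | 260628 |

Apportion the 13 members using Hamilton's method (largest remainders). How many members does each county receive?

A=4; B=7; C=2

Total 1427541; standard divisor 1427541/13 ≈ 109810.846.
Standard quotas: A 4.1109, B 6.5157, C 2.3734.
Lower quotas: A 4, B 6, C 2 (sum 12, leaving 1 seat).
Remainders in descending order: B 0.5157, C 0.3734, A 0.1109.
Largest remainder: B receives the extra seat.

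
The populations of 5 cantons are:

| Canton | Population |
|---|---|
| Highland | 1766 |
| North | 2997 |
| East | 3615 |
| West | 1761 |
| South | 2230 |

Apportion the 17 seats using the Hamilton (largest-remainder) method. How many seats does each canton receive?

Highland 3; North 4; East 5; West 2; South 3

Total 12369; standard divisor 12369/17 ≈ 727.588.
Standard quotas: Highland 2.427, North 4.119, East 4.968, West 2.420, South 3.065.
Lower quotas: Highland 2, North 4, East 4, West 2, South 3 (sum 15, leaving 2 seats).
Remainders in descending order: East 0.968, Highland 0.427, West 0.420, North 0.119, South 0.065.
Largest remainders: East, Highland receive the extra seats.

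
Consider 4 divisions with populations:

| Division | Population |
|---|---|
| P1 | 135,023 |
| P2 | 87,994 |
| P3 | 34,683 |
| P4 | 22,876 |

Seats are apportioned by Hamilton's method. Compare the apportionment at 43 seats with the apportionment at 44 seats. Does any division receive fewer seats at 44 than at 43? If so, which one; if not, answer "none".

none

At 43 seats: P1 21, P2 13, P3 5, P4 4.
At 44 seats: P1 21, P2 14, P3 5, P4 4.
No division's allocation decreased.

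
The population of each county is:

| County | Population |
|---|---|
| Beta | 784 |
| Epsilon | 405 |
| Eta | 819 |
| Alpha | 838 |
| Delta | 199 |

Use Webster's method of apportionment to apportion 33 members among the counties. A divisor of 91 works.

Beta=9, Epsilon=4, Eta=9, Alpha=9, Delta=2

With modified divisor 91: modified quotas Beta 8.615, Epsilon 4.451, Eta 9.000, Alpha 9.209, Delta 2.187.
Rounding to the nearest integer: Beta 9, Epsilon 4, Eta 9, Alpha 9, Delta 2 (total 33).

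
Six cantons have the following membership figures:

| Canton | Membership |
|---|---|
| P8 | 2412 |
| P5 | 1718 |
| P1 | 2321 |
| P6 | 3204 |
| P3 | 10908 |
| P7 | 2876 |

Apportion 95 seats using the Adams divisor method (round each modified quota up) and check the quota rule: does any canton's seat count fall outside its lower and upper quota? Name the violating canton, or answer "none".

P3

Standard quotas: P8 9.776, P5 6.963, P1 9.407, P6 12.986, P3 44.211, P7 11.657.
Adams allocation: P8 10, P5 7, P1 10, P6 13, P3 43, P7 12.
P3 has quota 44.211 (lower 44, upper 45) but receives 43 — outside the quota interval.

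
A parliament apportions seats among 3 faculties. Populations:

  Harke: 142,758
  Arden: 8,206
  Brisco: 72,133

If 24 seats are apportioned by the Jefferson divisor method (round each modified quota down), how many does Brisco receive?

Standard divisor 223097/24 ≈ 9295.708; standard quotas: Harke 15.357, Arden 0.883, Brisco 7.760.
Rounding down gives 15, 0, 7 = 22 seats, so the divisor must be adjusted.
With modified divisor 8700: modified quotas Harke 16.409, Arden 0.943, Brisco 8.291.
Rounding down: Harke 16, Arden 0, Brisco 8 (total 24).
Brisco receives 8.

8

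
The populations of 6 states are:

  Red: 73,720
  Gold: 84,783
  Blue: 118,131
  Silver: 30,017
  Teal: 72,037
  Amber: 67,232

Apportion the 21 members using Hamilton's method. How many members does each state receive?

Total 445920; standard divisor 445920/21 ≈ 21234.286.
Standard quotas: Red 3.4717, Gold 3.9927, Blue 5.5632, Silver 1.4136, Teal 3.3925, Amber 3.1662.
Lower quotas: Red 3, Gold 3, Blue 5, Silver 1, Teal 3, Amber 3 (sum 18, leaving 3 seats).
Remainders in descending order: Gold 0.9927, Blue 0.5632, Red 0.4717, Silver 0.4136, Teal 0.3925, Amber 0.1662.
Largest remainders: Gold, Blue, Red receive the extra seats.

Red=4, Gold=4, Blue=6, Silver=1, Teal=3, Amber=3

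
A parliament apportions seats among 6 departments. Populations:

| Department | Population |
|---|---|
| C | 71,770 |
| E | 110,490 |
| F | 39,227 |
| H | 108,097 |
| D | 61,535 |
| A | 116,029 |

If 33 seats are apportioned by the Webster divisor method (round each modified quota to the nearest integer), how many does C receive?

Standard divisor 507148/33 ≈ 15368.121; standard quotas: C 4.670, E 7.190, F 2.552, H 7.034, D 4.004, A 7.550.
Rounding to the nearest integer gives 5, 7, 3, 7, 4, 8 = 34 seats, so the divisor must be adjusted.
With modified divisor 15536.6: modified quotas C 4.619, E 7.112, F 2.525, H 6.958, D 3.961, A 7.468.
Rounding to the nearest integer: C 5, E 7, F 3, H 7, D 4, A 7 (total 33).
C receives 5.

5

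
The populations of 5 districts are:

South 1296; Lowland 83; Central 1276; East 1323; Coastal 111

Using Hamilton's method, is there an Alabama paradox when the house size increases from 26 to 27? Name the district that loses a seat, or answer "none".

At 26 seats: South 8, Lowland 1, Central 8, East 8, Coastal 1.
At 27 seats: South 9, Lowland 0, Central 8, East 9, Coastal 1.
Lowland drops from 1 to 0.

Lowland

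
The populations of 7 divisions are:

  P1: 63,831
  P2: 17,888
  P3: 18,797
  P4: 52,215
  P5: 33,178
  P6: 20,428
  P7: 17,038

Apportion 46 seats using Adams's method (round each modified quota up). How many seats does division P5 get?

Standard divisor 223375/46 ≈ 4855.978; standard quotas: P1 13.145, P2 3.684, P3 3.871, P4 10.753, P5 6.832, P6 4.207, P7 3.509.
Rounding up gives 14, 4, 4, 11, 7, 5, 4 = 49 seats, so the divisor must be adjusted.
With modified divisor 5300: modified quotas P1 12.044, P2 3.375, P3 3.547, P4 9.852, P5 6.260, P6 3.854, P7 3.215.
Rounding up: P1 13, P2 4, P3 4, P4 10, P5 7, P6 4, P7 4 (total 46).
P5 receives 7.

7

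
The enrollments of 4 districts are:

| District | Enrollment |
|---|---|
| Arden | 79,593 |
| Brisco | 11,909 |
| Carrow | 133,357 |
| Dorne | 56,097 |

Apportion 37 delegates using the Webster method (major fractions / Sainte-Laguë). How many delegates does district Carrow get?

Standard divisor 280956/37 ≈ 7593.405; standard quotas: Arden 10.482, Brisco 1.568, Carrow 17.562, Dorne 7.388.
Rounding to the nearest integer gives Arden 10, Brisco 2, Carrow 18, Dorne 7 — total 37, matching the house size, so no adjustment is needed.
Carrow receives 18.

18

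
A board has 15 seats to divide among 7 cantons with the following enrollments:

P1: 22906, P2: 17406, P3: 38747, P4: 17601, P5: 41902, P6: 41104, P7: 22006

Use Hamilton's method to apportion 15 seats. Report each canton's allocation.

P1 2, P2 1, P3 3, P4 1, P5 3, P6 3, P7 2

Standard divisor: 201672 ÷ 15 ≈ 13444.8.
Standard quotas: P1 1.7037, P2 1.2946, P3 2.8819, P4 1.3091, P5 3.1166, P6 3.0572, P7 1.6368.
Lower quotas: P1 1, P2 1, P3 2, P4 1, P5 3, P6 3, P7 1 (sum 12, leaving 3 seats).
Remainders in descending order: P3 0.8819, P1 0.7037, P7 0.6368, P4 0.3091, P2 0.2946, P5 0.1166, P6 0.0572.
The surplus seats go to P3, P1, P7.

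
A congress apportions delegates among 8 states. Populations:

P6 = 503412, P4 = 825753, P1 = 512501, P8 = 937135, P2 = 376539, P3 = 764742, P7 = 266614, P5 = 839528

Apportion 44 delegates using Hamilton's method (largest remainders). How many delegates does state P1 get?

5

Standard divisor: 5026224 ÷ 44 ≈ 114232.364.
Standard quotas: P6 4.4069, P4 7.2287, P1 4.4865, P8 8.2038, P2 3.2963, P3 6.6946, P7 2.3340, P5 7.3493.
Lower quotas: P6 4, P4 7, P1 4, P8 8, P2 3, P3 6, P7 2, P5 7 (sum 41, leaving 3 seats).
Remainders in descending order: P3 0.6946, P1 0.4865, P6 0.4069, P5 0.3493, P7 0.3340, P2 0.2963, P4 0.2287, P8 0.2038.
The surplus seats go to P3, P1, P6.
P1 receives 5.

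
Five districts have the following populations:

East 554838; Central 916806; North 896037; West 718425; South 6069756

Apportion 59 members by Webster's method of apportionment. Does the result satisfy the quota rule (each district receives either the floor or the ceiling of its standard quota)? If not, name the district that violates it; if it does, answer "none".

Standard quotas: East 3.575, Central 5.908, North 5.774, West 4.630, South 39.113.
Webster allocation: East 4, Central 6, North 6, West 5, South 38.
South has quota 39.113 (lower 39, upper 40) but receives 38 — outside the quota interval.

South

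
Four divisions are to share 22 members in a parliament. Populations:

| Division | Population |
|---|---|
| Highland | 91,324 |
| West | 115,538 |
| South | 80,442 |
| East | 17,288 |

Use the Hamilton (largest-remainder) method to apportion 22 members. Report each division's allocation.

Standard divisor: 304592 ÷ 22 ≈ 13845.091.
Standard quotas: Highland 6.5961, West 8.3451, South 5.8101, East 1.2487.
Lower quotas: Highland 6, West 8, South 5, East 1 (sum 20, leaving 2 seats).
Remainders in descending order: South 0.8101, Highland 0.5961, West 0.3451, East 0.2487.
Largest remainders: South, Highland receive the extra seats.

Highland: 7; West: 8; South: 6; East: 1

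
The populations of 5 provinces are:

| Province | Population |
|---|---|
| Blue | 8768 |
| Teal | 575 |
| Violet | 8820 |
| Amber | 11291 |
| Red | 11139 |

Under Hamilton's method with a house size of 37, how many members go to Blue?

8

The standard divisor is 40593/37 ≈ 1097.108.
Standard quotas: Blue 7.9919, Teal 0.5241, Violet 8.0393, Amber 10.2916, Red 10.1531.
Lower quotas: Blue 7, Teal 0, Violet 8, Amber 10, Red 10 (sum 35, leaving 2 seats).
Remainders in descending order: Blue 0.9919, Teal 0.5241, Amber 0.2916, Red 0.1531, Violet 0.0393.
The surplus seats go to Blue, Teal.
Blue receives 8.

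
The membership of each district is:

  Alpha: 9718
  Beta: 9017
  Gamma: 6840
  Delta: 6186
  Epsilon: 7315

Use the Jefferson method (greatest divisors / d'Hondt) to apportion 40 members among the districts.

Standard divisor 39076/40 ≈ 976.9; standard quotas: Alpha 9.948, Beta 9.230, Gamma 7.002, Delta 6.332, Epsilon 7.488.
Rounding down gives 9, 9, 7, 6, 7 = 38 seats, so the divisor must be adjusted.
With modified divisor 910: modified quotas Alpha 10.679, Beta 9.909, Gamma 7.516, Delta 6.798, Epsilon 8.038.
Rounding down: Alpha 10, Beta 9, Gamma 7, Delta 6, Epsilon 8 (total 40).

Alpha: 10, Beta: 9, Gamma: 7, Delta: 6, Epsilon: 8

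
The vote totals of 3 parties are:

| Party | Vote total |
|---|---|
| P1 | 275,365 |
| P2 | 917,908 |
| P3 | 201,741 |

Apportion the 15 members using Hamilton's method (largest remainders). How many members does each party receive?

Total 1395014; standard divisor 1395014/15 ≈ 93000.933.
Standard quotas: P1 2.9609, P2 9.8699, P3 2.1692.
Lower quotas: P1 2, P2 9, P3 2 (sum 13, leaving 2 seats).
Remainders in descending order: P1 0.9609, P2 0.8699, P3 0.1692.
The surplus seats go to P1, P2.

P1 3, P2 10, P3 2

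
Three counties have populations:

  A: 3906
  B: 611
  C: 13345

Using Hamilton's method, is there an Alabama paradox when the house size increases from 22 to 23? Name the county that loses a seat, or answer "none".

At 22 seats: A 5, B 1, C 16.
At 23 seats: A 5, B 1, C 17.
No county's allocation decreased.

none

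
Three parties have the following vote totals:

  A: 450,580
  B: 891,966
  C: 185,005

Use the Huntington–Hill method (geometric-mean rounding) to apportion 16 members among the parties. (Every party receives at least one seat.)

With divisor 97387: modified quotas A 4.627, B 9.159, C 1.900.
Geometric-mean thresholds: A √(4·5)=4.472, B √(9·10)=9.487, C √(1·2)=1.414.
Each quota rounded against its threshold gives A 5, B 9, C 2 (total 16).

A 5; B 9; C 2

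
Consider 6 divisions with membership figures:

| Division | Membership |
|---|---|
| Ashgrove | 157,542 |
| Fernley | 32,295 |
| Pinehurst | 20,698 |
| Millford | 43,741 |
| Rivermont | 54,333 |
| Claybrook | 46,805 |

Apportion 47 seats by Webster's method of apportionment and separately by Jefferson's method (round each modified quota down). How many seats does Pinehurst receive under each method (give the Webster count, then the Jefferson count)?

Webster: Ashgrove 21, Fernley 4, Pinehurst 3, Millford 6, Rivermont 7, Claybrook 6.
Jefferson: Ashgrove 22, Fernley 4, Pinehurst 2, Millford 6, Rivermont 7, Claybrook 6.
Pinehurst gets 3 under Webster and 2 under Jefferson.

3 and 2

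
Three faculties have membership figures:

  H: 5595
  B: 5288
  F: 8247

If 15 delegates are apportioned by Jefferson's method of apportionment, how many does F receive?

7

Standard divisor 19130/15 ≈ 1275.333; standard quotas: H 4.387, B 4.146, F 6.467.
Rounding down gives 4, 4, 6 = 14 seats, so the divisor must be adjusted.
With modified divisor 1150: modified quotas H 4.865, B 4.598, F 7.171.
Rounding down: H 4, B 4, F 7 (total 15).
F receives 7.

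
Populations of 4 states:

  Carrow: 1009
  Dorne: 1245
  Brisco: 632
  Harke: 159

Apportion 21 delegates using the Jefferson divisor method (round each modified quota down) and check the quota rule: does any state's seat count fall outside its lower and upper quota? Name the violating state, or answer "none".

none

Standard quotas: Carrow 6.959, Dorne 8.586, Brisco 4.359, Harke 1.097.
Jefferson allocation: Carrow 7, Dorne 9, Brisco 4, Harke 1.
Every allocation lies between the lower and upper quota.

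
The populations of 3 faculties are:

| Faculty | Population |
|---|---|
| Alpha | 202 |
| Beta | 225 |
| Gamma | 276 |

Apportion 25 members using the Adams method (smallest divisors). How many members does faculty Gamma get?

10

Standard divisor 703/25 ≈ 28.12; standard quotas: Alpha 7.183, Beta 8.001, Gamma 9.815.
Rounding up gives 8, 9, 10 = 27 seats, so the divisor must be adjusted.
With modified divisor 30: modified quotas Alpha 6.733, Beta 7.500, Gamma 9.200.
Rounding up: Alpha 7, Beta 8, Gamma 10 (total 25).
Gamma receives 10.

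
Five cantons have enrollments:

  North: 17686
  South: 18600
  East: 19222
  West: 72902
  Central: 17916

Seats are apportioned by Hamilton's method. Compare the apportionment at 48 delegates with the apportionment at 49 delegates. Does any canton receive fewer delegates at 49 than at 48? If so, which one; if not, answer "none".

none

At 48 seats: North 6, South 6, East 6, West 24, Central 6.
At 49 seats: North 6, South 6, East 7, West 24, Central 6.
No canton's allocation decreased.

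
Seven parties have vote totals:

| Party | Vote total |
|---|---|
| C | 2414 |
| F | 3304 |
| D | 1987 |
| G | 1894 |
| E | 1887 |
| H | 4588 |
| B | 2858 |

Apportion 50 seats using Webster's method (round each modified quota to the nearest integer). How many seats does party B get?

Standard divisor 18932/50 ≈ 378.64; standard quotas: C 6.375, F 8.726, D 5.248, G 5.002, E 4.984, H 12.117, B 7.548.
Rounding to the nearest integer gives C 6, F 9, D 5, G 5, E 5, H 12, B 8 — total 50, matching the house size, so no adjustment is needed.
B receives 8.

8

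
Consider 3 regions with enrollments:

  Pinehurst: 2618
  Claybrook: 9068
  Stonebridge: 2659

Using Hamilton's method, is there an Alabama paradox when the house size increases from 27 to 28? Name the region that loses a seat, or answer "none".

At 27 seats: Pinehurst 5, Claybrook 17, Stonebridge 5.
At 28 seats: Pinehurst 5, Claybrook 18, Stonebridge 5.
No region's allocation decreased.

none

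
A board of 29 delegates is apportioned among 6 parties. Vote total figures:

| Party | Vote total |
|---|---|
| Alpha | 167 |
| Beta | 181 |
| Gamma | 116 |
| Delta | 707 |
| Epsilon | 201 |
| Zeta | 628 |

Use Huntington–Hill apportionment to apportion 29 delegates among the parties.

Alpha 2, Beta 3, Gamma 2, Delta 10, Epsilon 3, Zeta 9

With divisor 71: modified quotas Alpha 2.352, Beta 2.549, Gamma 1.634, Delta 9.958, Epsilon 2.831, Zeta 8.845.
Geometric-mean thresholds: Alpha √(2·3)=2.449, Beta √(2·3)=2.449, Gamma √(1·2)=1.414, Delta √(9·10)=9.487, Epsilon √(2·3)=2.449, Zeta √(8·9)=8.485.
Each quota rounded against its threshold gives Alpha 2, Beta 3, Gamma 2, Delta 10, Epsilon 3, Zeta 9 (total 29).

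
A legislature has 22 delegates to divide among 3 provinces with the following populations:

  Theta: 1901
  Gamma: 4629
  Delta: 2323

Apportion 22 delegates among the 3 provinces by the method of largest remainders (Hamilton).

Theta 5, Gamma 11, Delta 6

Total 8853; standard divisor 8853/22 ≈ 402.409.
Standard quotas: Theta 4.724, Gamma 11.503, Delta 5.773.
Lower quotas: Theta 4, Gamma 11, Delta 5 (sum 20, leaving 2 seats).
Remainders in descending order: Delta 0.773, Theta 0.724, Gamma 0.503.
The surplus seats go to Delta, Theta.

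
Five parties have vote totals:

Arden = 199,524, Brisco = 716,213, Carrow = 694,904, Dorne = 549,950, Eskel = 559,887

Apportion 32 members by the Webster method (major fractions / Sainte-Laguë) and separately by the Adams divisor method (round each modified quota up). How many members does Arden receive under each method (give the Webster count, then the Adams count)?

2 and 3

Webster: Arden 2, Brisco 8, Carrow 8, Dorne 7, Eskel 7.
Adams: Arden 3, Brisco 8, Carrow 8, Dorne 6, Eskel 7.
Arden gets 2 under Webster and 3 under Adams.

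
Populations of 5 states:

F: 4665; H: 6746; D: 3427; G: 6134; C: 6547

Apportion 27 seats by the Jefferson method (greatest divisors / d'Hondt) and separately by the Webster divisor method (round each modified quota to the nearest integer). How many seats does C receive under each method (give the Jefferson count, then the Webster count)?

Jefferson: F 4, H 7, D 3, G 6, C 7.
Webster: F 5, H 7, D 3, G 6, C 6.
C gets 7 under Jefferson and 6 under Webster.

7 and 6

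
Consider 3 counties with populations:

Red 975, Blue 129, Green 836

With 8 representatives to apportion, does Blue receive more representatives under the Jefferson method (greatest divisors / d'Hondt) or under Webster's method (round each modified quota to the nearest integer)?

Jefferson: Red 4, Blue 0, Green 4.
Webster: Red 4, Blue 1, Green 3.
Blue gets 0 under Jefferson and 1 under Webster.

Webster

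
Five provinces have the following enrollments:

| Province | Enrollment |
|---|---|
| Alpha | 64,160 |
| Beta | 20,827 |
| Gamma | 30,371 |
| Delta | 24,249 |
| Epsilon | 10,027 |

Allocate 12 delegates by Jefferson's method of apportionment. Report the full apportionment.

Standard divisor 149634/12 ≈ 12469.5; standard quotas: Alpha 5.145, Beta 1.670, Gamma 2.436, Delta 1.945, Epsilon 0.804.
Rounding down gives 5, 1, 2, 1, 0 = 9 seats, so the divisor must be adjusted.
With modified divisor 10300: modified quotas Alpha 6.229, Beta 2.022, Gamma 2.949, Delta 2.354, Epsilon 0.973.
Rounding down: Alpha 6, Beta 2, Gamma 2, Delta 2, Epsilon 0 (total 12).

Alpha 6; Beta 2; Gamma 2; Delta 2; Epsilon 0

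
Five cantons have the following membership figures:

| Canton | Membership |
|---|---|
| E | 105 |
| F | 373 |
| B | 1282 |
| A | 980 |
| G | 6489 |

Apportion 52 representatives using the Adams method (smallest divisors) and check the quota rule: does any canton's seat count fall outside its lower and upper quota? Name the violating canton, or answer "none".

G

Standard quotas: E 0.592, F 2.102, B 7.223, A 5.522, G 36.562.
Adams allocation: E 1, F 3, B 7, A 6, G 35.
G has quota 36.562 (lower 36, upper 37) but receives 35 — outside the quota interval.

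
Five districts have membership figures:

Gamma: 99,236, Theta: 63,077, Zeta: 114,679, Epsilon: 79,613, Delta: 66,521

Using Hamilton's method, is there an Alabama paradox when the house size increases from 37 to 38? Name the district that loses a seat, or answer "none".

At 37 seats: Gamma 9, Theta 5, Zeta 10, Epsilon 7, Delta 6.
At 38 seats: Gamma 9, Theta 6, Zeta 10, Epsilon 7, Delta 6.
No district's allocation decreased.

none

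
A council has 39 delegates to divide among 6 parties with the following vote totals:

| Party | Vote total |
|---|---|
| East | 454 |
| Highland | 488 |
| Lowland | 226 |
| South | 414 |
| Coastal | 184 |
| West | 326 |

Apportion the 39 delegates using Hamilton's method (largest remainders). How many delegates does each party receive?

East: 9; Highland: 9; Lowland: 4; South: 8; Coastal: 3; West: 6

Total 2092; standard divisor 2092/39 ≈ 53.641.
Standard quotas: East 8.464, Highland 9.098, Lowland 4.213, South 7.718, Coastal 3.430, West 6.077.
Lower quotas: East 8, Highland 9, Lowland 4, South 7, Coastal 3, West 6 (sum 37, leaving 2 seats).
Remainders in descending order: South 0.718, East 0.464, Coastal 0.430, Lowland 0.213, Highland 0.098, West 0.077.
Largest remainders: South, East receive the extra seats.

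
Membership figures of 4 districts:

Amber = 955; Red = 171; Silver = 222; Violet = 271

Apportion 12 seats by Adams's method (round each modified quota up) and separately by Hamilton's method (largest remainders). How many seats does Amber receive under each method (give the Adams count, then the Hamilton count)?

Adams: Amber 6, Red 2, Silver 2, Violet 2.
Hamilton: Amber 7, Red 1, Silver 2, Violet 2.
Amber gets 6 under Adams and 7 under Hamilton.

6 and 7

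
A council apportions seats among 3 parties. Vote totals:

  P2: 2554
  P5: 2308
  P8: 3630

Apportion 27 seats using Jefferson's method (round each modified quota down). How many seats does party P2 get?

Standard divisor 8492/27 ≈ 314.519; standard quotas: P2 8.120, P5 7.338, P8 11.541.
Rounding down gives 8, 7, 11 = 26 seats, so the divisor must be adjusted.
With modified divisor 300: modified quotas P2 8.513, P5 7.693, P8 12.100.
Rounding down: P2 8, P5 7, P8 12 (total 27).
P2 receives 8.

8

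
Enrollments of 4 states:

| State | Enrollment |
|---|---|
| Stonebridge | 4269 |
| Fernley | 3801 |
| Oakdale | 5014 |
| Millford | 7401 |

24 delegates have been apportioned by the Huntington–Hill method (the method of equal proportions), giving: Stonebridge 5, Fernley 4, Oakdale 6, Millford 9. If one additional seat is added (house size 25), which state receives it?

Fernley

Priority for the next seat is population ÷ (√(s·(s+1))).
Priorities: Stonebridge 779.409, Fernley 849.929, Oakdale 773.677, Millford 780.134.
Highest priority: Fernley.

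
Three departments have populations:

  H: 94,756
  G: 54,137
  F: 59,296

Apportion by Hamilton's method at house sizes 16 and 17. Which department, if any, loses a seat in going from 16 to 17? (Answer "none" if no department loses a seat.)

At 16 seats: H 7, G 4, F 5.
At 17 seats: H 8, G 4, F 5.
No department's allocation decreased.

none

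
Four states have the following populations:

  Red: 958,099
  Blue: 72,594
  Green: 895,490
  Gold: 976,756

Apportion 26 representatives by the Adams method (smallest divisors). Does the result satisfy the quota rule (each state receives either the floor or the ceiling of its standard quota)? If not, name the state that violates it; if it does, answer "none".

Standard quotas: Red 8.581, Blue 0.650, Green 8.020, Gold 8.748.
Adams allocation: Red 8, Blue 1, Green 8, Gold 9.
Every allocation lies between the lower and upper quota.

none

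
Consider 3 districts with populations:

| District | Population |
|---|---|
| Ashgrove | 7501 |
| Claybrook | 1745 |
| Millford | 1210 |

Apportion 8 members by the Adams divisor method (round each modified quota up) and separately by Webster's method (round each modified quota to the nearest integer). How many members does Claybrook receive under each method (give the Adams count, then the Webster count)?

2 and 1

Adams: Ashgrove 5, Claybrook 2, Millford 1.
Webster: Ashgrove 6, Claybrook 1, Millford 1.
Claybrook gets 2 under Adams and 1 under Webster.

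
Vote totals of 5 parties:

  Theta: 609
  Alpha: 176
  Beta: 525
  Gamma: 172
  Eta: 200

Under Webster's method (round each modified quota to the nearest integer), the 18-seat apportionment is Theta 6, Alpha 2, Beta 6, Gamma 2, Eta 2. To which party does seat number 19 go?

Theta

Priority for the next seat is population ÷ (current seats + 0.5).
Priorities: Theta 93.692, Alpha 70.400, Beta 80.769, Gamma 68.800, Eta 80.000.
Highest priority: Theta.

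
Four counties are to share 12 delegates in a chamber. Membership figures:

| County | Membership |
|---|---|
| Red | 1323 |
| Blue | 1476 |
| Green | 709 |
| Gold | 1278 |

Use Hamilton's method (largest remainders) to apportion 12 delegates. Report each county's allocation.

Standard divisor: 4786 ÷ 12 ≈ 398.833.
Standard quotas: Red 3.317, Blue 3.701, Green 1.778, Gold 3.204.
Lower quotas: Red 3, Blue 3, Green 1, Gold 3 (sum 10, leaving 2 seats).
Remainders in descending order: Green 0.778, Blue 0.701, Red 0.317, Gold 0.204.
The surplus seats go to Green, Blue.

Red 3; Blue 4; Green 2; Gold 3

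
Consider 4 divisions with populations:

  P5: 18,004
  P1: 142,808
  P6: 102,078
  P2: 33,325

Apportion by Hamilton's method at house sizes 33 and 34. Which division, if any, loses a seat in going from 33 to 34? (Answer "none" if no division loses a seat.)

none

At 33 seats: P5 2, P1 16, P6 11, P2 4.
At 34 seats: P5 2, P1 16, P6 12, P2 4.
No division's allocation decreased.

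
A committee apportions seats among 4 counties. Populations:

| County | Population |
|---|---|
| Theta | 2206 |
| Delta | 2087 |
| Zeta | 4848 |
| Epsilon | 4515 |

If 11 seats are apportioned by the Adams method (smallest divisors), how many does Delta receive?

2

Standard divisor 13656/11 ≈ 1241.455; standard quotas: Theta 1.777, Delta 1.681, Zeta 3.905, Epsilon 3.637.
Rounding up gives 2, 2, 4, 4 = 12 seats, so the divisor must be adjusted.
With modified divisor 1600: modified quotas Theta 1.379, Delta 1.304, Zeta 3.030, Epsilon 2.822.
Rounding up: Theta 2, Delta 2, Zeta 4, Epsilon 3 (total 11).
Delta receives 2.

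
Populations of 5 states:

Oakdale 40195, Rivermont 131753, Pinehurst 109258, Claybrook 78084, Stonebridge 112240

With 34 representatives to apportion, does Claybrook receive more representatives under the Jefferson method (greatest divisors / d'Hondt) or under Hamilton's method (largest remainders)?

Jefferson: Oakdale 3, Rivermont 10, Pinehurst 8, Claybrook 5, Stonebridge 8.
Hamilton: Oakdale 3, Rivermont 9, Pinehurst 8, Claybrook 6, Stonebridge 8.
Claybrook gets 5 under Jefferson and 6 under Hamilton.

Hamilton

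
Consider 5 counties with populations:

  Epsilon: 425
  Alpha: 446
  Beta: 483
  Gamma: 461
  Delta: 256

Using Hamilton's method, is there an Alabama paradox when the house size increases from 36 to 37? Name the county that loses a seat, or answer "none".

At 36 seats: Epsilon 7, Alpha 8, Beta 8, Gamma 8, Delta 5.
At 37 seats: Epsilon 8, Alpha 8, Beta 9, Gamma 8, Delta 4.
Delta drops from 5 to 4.

Delta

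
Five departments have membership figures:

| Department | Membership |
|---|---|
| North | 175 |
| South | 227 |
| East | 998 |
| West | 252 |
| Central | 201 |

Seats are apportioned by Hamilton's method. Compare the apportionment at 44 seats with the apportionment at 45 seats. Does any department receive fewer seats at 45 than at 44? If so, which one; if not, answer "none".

none

At 44 seats: North 4, South 5, East 24, West 6, Central 5.
At 45 seats: North 4, South 6, East 24, West 6, Central 5.
No department's allocation decreased.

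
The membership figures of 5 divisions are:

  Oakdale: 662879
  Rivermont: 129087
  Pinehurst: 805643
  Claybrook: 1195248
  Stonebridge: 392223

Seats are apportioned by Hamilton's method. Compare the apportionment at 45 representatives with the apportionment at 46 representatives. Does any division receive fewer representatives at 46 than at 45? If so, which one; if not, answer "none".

none

At 45 seats: Oakdale 9, Rivermont 2, Pinehurst 11, Claybrook 17, Stonebridge 6.
At 46 seats: Oakdale 9, Rivermont 2, Pinehurst 12, Claybrook 17, Stonebridge 6.
No division's allocation decreased.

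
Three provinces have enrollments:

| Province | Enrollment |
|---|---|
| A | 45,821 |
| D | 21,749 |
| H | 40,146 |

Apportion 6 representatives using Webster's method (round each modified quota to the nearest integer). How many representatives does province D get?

1

Standard divisor 107716/6 ≈ 17952.667; standard quotas: A 2.552, D 1.211, H 2.236.
Rounding to the nearest integer gives A 3, D 1, H 2 — total 6, matching the house size, so no adjustment is needed.
D receives 1.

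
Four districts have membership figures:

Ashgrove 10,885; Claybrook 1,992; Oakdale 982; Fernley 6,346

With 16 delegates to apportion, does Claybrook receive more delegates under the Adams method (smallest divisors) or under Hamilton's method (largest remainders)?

Adams: Ashgrove 8, Claybrook 2, Oakdale 1, Fernley 5.
Hamilton: Ashgrove 9, Claybrook 1, Oakdale 1, Fernley 5.
Claybrook gets 2 under Adams and 1 under Hamilton.

Adams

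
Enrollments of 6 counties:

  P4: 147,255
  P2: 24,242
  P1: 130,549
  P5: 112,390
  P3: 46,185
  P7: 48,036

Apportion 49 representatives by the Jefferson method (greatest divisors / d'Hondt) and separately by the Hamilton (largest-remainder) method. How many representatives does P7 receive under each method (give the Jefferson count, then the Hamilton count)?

Jefferson: P4 15, P2 2, P1 13, P5 11, P3 4, P7 4.
Hamilton: P4 14, P2 2, P1 13, P5 11, P3 4, P7 5.
P7 gets 4 under Jefferson and 5 under Hamilton.

4 and 5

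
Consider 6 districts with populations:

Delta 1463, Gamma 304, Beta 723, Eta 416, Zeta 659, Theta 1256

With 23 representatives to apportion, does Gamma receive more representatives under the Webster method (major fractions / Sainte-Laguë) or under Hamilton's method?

Webster: Delta 7, Gamma 1, Beta 4, Eta 2, Zeta 3, Theta 6.
Hamilton: Delta 7, Gamma 2, Beta 3, Eta 2, Zeta 3, Theta 6.
Gamma gets 1 under Webster and 2 under Hamilton.

Hamilton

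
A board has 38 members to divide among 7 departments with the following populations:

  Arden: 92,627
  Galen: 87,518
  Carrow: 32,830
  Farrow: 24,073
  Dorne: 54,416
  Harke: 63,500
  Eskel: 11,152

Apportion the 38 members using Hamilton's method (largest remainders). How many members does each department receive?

The standard divisor is 366116/38 ≈ 9634.632.
Standard quotas: Arden 9.6140, Galen 9.0837, Carrow 3.4075, Farrow 2.4986, Dorne 5.6480, Harke 6.5908, Eskel 1.1575.
Lower quotas: Arden 9, Galen 9, Carrow 3, Farrow 2, Dorne 5, Harke 6, Eskel 1 (sum 35, leaving 3 seats).
Remainders in descending order: Dorne 0.6480, Arden 0.6140, Harke 0.5908, Farrow 0.4986, Carrow 0.4075, Eskel 0.1575, Galen 0.0837.
Largest remainders: Dorne, Arden, Harke receive the extra seats.

Arden: 10, Galen: 9, Carrow: 3, Farrow: 2, Dorne: 6, Harke: 7, Eskel: 1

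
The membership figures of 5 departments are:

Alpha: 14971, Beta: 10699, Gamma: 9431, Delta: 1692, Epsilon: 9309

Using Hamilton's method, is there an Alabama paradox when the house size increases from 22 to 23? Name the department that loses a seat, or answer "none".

At 22 seats: Alpha 7, Beta 5, Gamma 5, Delta 1, Epsilon 4.
At 23 seats: Alpha 7, Beta 5, Gamma 5, Delta 1, Epsilon 5.
No department's allocation decreased.

none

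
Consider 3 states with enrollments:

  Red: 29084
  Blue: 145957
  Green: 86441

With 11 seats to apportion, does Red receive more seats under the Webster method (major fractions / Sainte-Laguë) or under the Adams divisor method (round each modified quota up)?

Webster: Red 1, Blue 6, Green 4.
Adams: Red 2, Blue 6, Green 3.
Red gets 1 under Webster and 2 under Adams.

Adams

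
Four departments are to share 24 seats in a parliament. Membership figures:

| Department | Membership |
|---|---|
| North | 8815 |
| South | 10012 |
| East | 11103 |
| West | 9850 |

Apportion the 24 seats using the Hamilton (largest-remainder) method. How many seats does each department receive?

Total 39780; standard divisor 39780/24 ≈ 1657.5.
Standard quotas: North 5.3183, South 6.0404, East 6.6986, West 5.9427.
Lower quotas: North 5, South 6, East 6, West 5 (sum 22, leaving 2 seats).
Remainders in descending order: West 0.9427, East 0.6986, North 0.3183, South 0.0404.
Largest remainders: West, East receive the extra seats.

North 5; South 6; East 7; West 6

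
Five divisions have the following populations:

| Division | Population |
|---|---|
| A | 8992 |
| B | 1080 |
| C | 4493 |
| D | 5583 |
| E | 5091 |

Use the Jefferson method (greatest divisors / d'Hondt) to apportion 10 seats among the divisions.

A 4, B 0, C 2, D 2, E 2

Standard divisor 25239/10 ≈ 2523.9; standard quotas: A 3.563, B 0.428, C 1.780, D 2.212, E 2.017.
Rounding down gives 3, 0, 1, 2, 2 = 8 seats, so the divisor must be adjusted.
With modified divisor 2100: modified quotas A 4.282, B 0.514, C 2.140, D 2.659, E 2.424.
Rounding down: A 4, B 0, C 2, D 2, E 2 (total 10).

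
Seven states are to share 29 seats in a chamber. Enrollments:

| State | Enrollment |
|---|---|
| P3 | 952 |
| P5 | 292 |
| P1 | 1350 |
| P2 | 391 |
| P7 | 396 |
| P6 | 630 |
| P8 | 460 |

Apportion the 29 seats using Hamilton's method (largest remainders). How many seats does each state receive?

P3 6, P5 2, P1 9, P2 2, P7 3, P6 4, P8 3

Standard divisor: 4471 ÷ 29 ≈ 154.172.
Standard quotas: P3 6.175, P5 1.894, P1 8.756, P2 2.536, P7 2.569, P6 4.086, P8 2.984.
Lower quotas: P3 6, P5 1, P1 8, P2 2, P7 2, P6 4, P8 2 (sum 25, leaving 4 seats).
Remainders in descending order: P8 0.984, P5 0.894, P1 0.756, P7 0.569, P2 0.536, P3 0.175, P6 0.086.
Largest remainders: P8, P5, P1, P7 receive the extra seats.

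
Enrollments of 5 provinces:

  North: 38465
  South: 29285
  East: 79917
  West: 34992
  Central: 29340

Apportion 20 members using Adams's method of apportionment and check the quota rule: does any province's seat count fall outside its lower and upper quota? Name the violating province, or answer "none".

none

Standard quotas: North 3.629, South 2.763, East 7.539, West 3.301, Central 2.768.
Adams allocation: North 4, South 3, East 7, West 3, Central 3.
Every allocation lies between the lower and upper quota.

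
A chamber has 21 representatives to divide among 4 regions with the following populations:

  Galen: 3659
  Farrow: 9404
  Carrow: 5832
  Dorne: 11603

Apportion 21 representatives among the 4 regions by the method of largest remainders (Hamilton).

Galen: 3; Farrow: 6; Carrow: 4; Dorne: 8

Total 30498; standard divisor 30498/21 ≈ 1452.286.
Standard quotas: Galen 2.5195, Farrow 6.4753, Carrow 4.0157, Dorne 7.9895.
Lower quotas: Galen 2, Farrow 6, Carrow 4, Dorne 7 (sum 19, leaving 2 seats).
Remainders in descending order: Dorne 0.9895, Galen 0.5195, Farrow 0.4753, Carrow 0.0157.
The surplus seats go to Dorne, Galen.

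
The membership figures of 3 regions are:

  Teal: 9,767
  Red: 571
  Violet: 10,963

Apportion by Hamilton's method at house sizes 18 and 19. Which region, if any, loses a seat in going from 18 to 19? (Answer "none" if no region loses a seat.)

Red

At 18 seats: Teal 8, Red 1, Violet 9.
At 19 seats: Teal 9, Red 0, Violet 10.
Red drops from 1 to 0.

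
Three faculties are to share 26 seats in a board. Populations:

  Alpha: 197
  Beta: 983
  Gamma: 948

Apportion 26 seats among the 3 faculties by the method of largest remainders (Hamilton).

Alpha 2, Beta 12, Gamma 12

Standard divisor: 2128 ÷ 26 ≈ 81.846.
Standard quotas: Alpha 2.407, Beta 12.010, Gamma 11.583.
Lower quotas: Alpha 2, Beta 12, Gamma 11 (sum 25, leaving 1 seat).
Remainders in descending order: Gamma 0.583, Alpha 0.407, Beta 0.010.
The surplus seat goes to Gamma.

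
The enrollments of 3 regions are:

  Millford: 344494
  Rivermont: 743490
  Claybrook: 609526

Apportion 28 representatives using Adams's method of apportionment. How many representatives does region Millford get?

Standard divisor 1697510/28 ≈ 60625.357; standard quotas: Millford 5.682, Rivermont 12.264, Claybrook 10.054.
Rounding up gives 6, 13, 11 = 30 seats, so the divisor must be adjusted.
With modified divisor 64800: modified quotas Millford 5.316, Rivermont 11.474, Claybrook 9.406.
Rounding up: Millford 6, Rivermont 12, Claybrook 10 (total 28).
Millford receives 6.

6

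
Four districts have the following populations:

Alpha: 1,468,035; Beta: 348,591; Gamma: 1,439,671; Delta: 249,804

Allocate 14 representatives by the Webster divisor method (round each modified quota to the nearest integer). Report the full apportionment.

Standard divisor 3506101/14 ≈ 250435.786; standard quotas: Alpha 5.862, Beta 1.392, Gamma 5.749, Delta 0.997.
Rounding to the nearest integer gives Alpha 6, Beta 1, Gamma 6, Delta 1 — total 14, matching the house size, so no adjustment is needed.

Alpha 6, Beta 1, Gamma 6, Delta 1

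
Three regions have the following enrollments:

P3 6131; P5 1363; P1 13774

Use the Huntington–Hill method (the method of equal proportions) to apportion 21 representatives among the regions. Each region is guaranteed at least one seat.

With divisor 992: modified quotas P3 6.180, P5 1.374, P1 13.885.
Geometric-mean thresholds: P3 √(6·7)=6.481, P5 √(1·2)=1.414, P1 √(13·14)=13.491.
Each quota rounded against its threshold gives P3 6, P5 1, P1 14 (total 21).

P3: 6, P5: 1, P1: 14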